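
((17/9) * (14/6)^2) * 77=791.86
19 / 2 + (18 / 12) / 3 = 10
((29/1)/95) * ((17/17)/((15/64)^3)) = 7602176/320625 = 23.71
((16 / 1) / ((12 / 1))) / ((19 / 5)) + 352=20084/57 = 352.35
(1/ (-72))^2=1/5184 = 0.00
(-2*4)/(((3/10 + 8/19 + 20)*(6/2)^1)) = -1520/11811 = -0.13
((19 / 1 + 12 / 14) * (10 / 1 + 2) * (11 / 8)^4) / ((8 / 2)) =6105297/28672 = 212.94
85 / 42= 2.02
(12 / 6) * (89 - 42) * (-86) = -8084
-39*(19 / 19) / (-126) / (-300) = -13/12600 = 0.00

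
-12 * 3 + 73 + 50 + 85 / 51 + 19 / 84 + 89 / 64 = 40447/448 = 90.28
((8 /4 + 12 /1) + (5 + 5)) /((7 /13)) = 312/7 = 44.57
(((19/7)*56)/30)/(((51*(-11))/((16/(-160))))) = 38/42075 = 0.00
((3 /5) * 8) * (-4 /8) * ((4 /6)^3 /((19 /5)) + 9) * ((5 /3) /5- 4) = 204908/2565 = 79.89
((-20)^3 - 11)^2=64176121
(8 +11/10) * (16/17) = 728/85 = 8.56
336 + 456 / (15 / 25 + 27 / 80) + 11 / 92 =378359/460 = 822.52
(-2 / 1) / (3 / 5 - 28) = 10/137 = 0.07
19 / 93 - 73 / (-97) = 8632/9021 = 0.96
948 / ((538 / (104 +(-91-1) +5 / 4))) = 23.35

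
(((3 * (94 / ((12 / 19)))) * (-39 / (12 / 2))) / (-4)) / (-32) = -11609/512 = -22.67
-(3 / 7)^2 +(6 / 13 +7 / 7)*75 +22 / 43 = 3011458/27391 = 109.94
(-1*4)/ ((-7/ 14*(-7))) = -8/7 = -1.14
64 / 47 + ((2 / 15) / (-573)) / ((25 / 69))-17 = -15.64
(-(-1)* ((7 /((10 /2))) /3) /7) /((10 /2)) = 1/75 = 0.01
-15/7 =-2.14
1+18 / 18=2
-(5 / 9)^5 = -3125/59049 = -0.05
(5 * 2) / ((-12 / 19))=-95/6 = -15.83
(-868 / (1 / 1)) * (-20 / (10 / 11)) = 19096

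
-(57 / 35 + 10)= -407/35 = -11.63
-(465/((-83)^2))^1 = -0.07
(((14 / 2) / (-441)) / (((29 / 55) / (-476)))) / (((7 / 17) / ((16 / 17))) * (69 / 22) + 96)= 263296/1789155 = 0.15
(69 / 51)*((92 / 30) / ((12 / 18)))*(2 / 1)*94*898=89307896/85 = 1050681.13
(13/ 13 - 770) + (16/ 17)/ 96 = -78437/102 = -768.99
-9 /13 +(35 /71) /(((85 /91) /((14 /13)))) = -1945/15691 = -0.12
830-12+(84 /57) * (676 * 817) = 814722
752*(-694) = -521888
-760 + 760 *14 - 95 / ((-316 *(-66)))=9880.00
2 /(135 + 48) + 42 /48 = 1297/1464 = 0.89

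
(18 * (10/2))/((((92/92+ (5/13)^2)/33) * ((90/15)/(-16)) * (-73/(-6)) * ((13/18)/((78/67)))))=-433667520/474427 = -914.09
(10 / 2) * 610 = 3050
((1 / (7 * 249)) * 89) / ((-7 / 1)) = -89/12201 = -0.01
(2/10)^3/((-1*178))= -1/22250 = 0.00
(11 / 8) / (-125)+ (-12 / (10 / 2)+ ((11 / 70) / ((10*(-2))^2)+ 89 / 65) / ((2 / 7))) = 2.38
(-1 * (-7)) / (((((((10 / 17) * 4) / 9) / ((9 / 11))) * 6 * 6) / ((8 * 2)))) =9.74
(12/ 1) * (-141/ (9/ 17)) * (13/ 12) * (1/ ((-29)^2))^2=-10387/2121843 = 0.00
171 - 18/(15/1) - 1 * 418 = -1241/5 = -248.20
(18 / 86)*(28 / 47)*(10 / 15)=168/2021 = 0.08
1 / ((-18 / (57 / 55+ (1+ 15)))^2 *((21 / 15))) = 877969/1372140 = 0.64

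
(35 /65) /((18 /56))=196/117 = 1.68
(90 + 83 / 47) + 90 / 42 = 30896/329 = 93.91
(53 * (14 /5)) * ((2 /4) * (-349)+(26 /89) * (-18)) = -11870887/445 = -26676.15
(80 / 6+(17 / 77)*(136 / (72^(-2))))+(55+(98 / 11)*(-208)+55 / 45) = 106632682/693 = 153871.11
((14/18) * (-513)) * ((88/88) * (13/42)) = -247/2 = -123.50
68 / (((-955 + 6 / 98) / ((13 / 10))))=-10829/116980 = -0.09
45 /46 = 0.98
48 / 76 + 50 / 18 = 583/171 = 3.41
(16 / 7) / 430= 8/1505 = 0.01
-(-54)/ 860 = 27/430 = 0.06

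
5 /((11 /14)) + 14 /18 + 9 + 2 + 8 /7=13364/693 = 19.28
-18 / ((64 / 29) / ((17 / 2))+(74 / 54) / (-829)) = -198626742/2846783 = -69.77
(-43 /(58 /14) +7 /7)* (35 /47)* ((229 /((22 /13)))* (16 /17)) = -889.55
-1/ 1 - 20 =-21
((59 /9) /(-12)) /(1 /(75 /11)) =-1475/396 = -3.72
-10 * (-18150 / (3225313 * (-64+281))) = 181500/699892921 = 0.00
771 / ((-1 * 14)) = -771/14 = -55.07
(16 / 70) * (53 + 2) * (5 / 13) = 440/91 = 4.84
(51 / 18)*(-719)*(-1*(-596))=-3642454/3 = -1214151.33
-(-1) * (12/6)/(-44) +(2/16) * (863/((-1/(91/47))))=-864051/4136 = -208.91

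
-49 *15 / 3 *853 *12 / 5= -501564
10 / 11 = 0.91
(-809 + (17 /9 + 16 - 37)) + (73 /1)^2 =40508/9 = 4500.89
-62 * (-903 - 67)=60140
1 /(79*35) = 1/2765 = 0.00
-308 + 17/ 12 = -3679/12 = -306.58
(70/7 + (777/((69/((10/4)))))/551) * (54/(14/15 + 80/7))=722230425/16449554 = 43.91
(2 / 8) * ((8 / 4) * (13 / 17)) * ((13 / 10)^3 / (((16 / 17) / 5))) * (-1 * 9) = -257049/6400 = -40.16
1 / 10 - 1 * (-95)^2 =-90249/10 = -9024.90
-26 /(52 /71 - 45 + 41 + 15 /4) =-7384/137 = -53.90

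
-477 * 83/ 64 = -618.61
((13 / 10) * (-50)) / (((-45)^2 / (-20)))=52/81 = 0.64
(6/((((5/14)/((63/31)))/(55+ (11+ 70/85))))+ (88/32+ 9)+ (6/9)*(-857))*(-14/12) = -381125633/189720 = -2008.88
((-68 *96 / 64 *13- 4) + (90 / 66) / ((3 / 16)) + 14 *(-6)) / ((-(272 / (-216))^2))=5640273/6358 = 887.11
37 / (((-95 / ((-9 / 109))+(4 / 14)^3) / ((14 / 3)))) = 533022/3551837 = 0.15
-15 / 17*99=-1485/17 = -87.35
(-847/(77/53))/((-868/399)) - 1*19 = 30875/124 = 248.99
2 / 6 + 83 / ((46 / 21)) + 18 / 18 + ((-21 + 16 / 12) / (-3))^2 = 306277/3726 = 82.20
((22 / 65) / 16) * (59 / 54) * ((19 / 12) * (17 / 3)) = 209627/1010880 = 0.21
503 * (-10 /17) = -5030/17 = -295.88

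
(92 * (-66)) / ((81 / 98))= -198352/27 = -7346.37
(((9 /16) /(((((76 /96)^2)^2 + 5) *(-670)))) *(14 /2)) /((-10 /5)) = 326592/599382335 = 0.00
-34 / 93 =-0.37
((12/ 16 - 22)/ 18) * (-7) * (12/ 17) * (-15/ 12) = -175/24 = -7.29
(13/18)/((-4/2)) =-13/36 = -0.36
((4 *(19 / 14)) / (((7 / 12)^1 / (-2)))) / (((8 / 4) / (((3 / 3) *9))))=-4104/49 = -83.76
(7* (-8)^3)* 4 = -14336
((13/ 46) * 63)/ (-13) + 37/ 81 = -3401/3726 = -0.91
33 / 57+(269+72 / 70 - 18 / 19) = 179324/665 = 269.66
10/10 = 1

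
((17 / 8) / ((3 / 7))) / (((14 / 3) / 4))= 17/4 = 4.25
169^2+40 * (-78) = 25441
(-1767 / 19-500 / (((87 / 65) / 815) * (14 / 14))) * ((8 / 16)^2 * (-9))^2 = -715380957/464 = -1541769.30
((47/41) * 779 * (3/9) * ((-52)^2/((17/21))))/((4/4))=16902704/17 = 994276.71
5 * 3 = 15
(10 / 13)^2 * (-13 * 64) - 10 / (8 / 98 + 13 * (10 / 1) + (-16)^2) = -60540785/122967 = -492.33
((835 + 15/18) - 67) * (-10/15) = -4613/9 = -512.56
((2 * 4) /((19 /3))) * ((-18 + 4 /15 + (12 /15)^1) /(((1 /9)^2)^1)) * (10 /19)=-329184/361 = -911.87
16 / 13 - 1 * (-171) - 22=1953/13 = 150.23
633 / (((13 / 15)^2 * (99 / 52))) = 63300/143 = 442.66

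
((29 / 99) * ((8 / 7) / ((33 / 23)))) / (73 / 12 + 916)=21344/84348495 = 0.00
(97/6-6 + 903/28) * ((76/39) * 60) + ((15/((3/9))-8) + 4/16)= 779491/156 = 4996.74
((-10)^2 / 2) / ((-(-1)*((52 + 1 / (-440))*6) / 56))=616000/68637 = 8.97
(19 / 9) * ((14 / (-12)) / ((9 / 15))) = -665/162 = -4.10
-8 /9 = -0.89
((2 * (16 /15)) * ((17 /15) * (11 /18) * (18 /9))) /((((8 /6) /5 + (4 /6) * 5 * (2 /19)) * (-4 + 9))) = 646/675 = 0.96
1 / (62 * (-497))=-1/30814 = 0.00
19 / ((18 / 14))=14.78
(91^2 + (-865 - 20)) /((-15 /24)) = -11833.60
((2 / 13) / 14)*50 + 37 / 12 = 3967/1092 = 3.63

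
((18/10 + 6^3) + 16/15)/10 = 3283/150 = 21.89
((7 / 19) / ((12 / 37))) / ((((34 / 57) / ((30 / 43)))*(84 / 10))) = 925/5848 = 0.16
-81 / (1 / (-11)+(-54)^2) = -891/32075 = -0.03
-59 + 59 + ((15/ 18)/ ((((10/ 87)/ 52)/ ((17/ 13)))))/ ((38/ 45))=583.82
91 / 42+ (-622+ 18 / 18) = -3713/6 = -618.83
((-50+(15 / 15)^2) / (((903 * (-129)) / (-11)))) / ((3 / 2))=-154/49923 = 0.00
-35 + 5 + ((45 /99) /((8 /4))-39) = -1513/22 = -68.77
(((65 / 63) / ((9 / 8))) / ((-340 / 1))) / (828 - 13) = -26/7855785 = 0.00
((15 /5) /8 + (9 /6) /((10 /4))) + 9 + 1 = 439/40 = 10.98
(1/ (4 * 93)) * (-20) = -5/93 = -0.05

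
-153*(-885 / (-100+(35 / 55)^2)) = -1820445/1339 = -1359.56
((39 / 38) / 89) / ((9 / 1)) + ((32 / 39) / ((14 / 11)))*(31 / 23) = 18479401/21235578 = 0.87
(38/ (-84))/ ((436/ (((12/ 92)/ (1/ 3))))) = -57/140392 = 0.00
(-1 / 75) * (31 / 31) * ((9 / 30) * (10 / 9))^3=-1/2025 = 0.00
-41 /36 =-1.14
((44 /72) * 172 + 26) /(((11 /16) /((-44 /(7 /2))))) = -151040/63 = -2397.46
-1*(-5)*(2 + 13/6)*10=625/3 = 208.33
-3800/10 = -380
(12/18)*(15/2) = 5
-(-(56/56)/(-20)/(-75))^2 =-1/2250000 = 0.00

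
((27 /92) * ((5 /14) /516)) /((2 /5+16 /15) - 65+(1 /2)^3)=-675/210708428 = 0.00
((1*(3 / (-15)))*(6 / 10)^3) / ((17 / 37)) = -999/10625 = -0.09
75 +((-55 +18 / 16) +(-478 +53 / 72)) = -16421/36 = -456.14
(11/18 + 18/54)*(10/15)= 0.63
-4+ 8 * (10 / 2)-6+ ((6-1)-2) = 33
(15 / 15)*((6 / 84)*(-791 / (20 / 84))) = -2373/10 = -237.30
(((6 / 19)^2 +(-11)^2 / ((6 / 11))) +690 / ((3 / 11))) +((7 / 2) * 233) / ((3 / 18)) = 16558925/2166 = 7644.93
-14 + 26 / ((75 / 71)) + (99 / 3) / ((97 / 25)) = 139087/7275 = 19.12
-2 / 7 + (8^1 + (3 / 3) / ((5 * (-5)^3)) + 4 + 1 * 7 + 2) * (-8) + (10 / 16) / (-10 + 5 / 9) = -100161759/595000 = -168.34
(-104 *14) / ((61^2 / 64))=-93184/3721 = -25.04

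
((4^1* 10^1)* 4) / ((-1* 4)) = -40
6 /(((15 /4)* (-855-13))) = -2/1085 = 0.00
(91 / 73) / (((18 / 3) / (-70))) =-3185/219 = -14.54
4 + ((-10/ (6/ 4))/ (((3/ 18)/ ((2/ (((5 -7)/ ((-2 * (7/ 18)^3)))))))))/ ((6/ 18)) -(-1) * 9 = -271/243 = -1.12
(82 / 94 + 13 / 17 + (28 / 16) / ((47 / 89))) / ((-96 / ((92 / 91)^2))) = -8370367/158796456 = -0.05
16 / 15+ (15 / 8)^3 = 58817/7680 = 7.66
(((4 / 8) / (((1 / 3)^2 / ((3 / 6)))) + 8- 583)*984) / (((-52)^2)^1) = -281793/1352 = -208.43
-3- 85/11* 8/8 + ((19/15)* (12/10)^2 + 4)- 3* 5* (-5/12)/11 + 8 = 20157/5500 = 3.66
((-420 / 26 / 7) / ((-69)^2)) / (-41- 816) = 10/17680767 = 0.00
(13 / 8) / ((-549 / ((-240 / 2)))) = 65/183 = 0.36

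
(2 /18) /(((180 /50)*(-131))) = -5/21222 = 0.00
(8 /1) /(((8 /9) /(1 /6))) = 3/2 = 1.50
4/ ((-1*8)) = -1/2 = -0.50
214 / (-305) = -214/305 = -0.70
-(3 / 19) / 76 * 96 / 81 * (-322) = 2576/3249 = 0.79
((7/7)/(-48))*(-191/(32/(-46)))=-4393/768 = -5.72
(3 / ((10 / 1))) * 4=6/5 = 1.20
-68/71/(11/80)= -5440/781 = -6.97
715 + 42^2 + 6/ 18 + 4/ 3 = 7442/3 = 2480.67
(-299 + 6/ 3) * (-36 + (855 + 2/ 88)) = -972999/4 = -243249.75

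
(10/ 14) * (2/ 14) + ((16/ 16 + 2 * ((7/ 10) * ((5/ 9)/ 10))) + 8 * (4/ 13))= 208759/57330 = 3.64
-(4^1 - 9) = 5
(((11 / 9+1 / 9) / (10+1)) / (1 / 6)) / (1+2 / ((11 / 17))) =8/45 = 0.18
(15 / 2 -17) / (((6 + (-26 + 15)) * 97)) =19/970 = 0.02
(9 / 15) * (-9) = -27/5 = -5.40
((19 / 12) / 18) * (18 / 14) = 19/168 = 0.11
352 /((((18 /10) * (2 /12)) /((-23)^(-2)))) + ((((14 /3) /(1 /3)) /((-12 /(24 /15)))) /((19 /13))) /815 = 90781148/40957825 = 2.22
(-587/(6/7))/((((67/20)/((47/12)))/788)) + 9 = -380446883/603 = -630923.52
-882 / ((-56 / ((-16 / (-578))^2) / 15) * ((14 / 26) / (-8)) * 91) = -17280/584647 = -0.03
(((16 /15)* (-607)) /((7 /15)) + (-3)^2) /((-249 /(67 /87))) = 646483/151641 = 4.26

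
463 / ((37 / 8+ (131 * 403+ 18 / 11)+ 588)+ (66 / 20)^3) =0.01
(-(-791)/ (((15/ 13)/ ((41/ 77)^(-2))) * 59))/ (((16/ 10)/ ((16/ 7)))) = 17419402/297537 = 58.55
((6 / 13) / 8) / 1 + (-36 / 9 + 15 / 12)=-35/13 = -2.69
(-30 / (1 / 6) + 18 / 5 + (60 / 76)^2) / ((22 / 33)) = -951831/3610 = -263.67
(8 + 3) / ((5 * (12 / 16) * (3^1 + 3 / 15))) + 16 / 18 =65/36 = 1.81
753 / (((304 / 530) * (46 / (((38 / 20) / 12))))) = 13303/2944 = 4.52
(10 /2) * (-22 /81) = -110/81 = -1.36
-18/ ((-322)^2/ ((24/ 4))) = -27/25921 = 0.00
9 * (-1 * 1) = -9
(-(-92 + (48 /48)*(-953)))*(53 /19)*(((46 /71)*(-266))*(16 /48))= -35667940/213 = -167455.12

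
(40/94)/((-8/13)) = -65/94 = -0.69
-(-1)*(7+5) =12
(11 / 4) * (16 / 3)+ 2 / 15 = 74/5 = 14.80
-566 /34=-283/17 = -16.65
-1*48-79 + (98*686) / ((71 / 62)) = 4159119/71 = 58579.14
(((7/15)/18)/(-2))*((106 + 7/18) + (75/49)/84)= -262783/190512 = -1.38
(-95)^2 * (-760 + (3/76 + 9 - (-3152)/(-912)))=-6808610.42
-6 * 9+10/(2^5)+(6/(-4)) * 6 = -1003/16 = -62.69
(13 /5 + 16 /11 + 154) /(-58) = -8693/3190 = -2.73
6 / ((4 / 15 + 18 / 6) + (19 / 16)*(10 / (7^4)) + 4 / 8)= 1.59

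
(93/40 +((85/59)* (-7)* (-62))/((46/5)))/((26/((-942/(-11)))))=231.51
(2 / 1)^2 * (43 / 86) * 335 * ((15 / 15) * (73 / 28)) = 24455/14 = 1746.79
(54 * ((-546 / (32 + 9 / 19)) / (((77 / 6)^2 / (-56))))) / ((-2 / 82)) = -944970624/74657 = -12657.50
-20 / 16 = -5/4 = -1.25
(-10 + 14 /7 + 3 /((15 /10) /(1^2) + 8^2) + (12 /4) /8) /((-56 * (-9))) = -7943/528192 = -0.02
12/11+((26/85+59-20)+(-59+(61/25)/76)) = -6598313/355300 = -18.57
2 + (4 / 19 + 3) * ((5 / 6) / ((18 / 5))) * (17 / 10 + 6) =31693/4104 = 7.72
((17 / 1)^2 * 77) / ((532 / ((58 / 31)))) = 92191/1178 = 78.26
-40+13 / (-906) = -36253/906 = -40.01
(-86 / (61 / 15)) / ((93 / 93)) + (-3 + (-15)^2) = 12252/61 = 200.85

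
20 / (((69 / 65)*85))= 260/1173 = 0.22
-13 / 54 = -0.24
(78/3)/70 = 13/35 = 0.37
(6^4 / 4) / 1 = 324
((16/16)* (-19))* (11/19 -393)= 7456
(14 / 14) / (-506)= -1/506 = 0.00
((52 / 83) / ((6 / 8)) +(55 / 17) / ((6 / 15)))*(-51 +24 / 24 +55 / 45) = -33165133/76194 = -435.27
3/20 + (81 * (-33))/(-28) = 6693/70 = 95.61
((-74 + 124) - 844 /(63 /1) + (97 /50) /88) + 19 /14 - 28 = 2767111/277200 = 9.98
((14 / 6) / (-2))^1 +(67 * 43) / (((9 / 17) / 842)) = 82477247/18 = 4582069.28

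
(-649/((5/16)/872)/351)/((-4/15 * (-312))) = -282964/4563 = -62.01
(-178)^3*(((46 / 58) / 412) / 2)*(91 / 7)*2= -421571462/2987 = -141135.41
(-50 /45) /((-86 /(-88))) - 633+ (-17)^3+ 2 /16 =-17173549/3096 = -5547.01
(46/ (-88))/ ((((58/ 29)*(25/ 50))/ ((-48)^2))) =-13248/11 = -1204.36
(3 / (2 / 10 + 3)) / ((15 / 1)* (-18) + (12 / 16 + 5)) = -15/4228 = 0.00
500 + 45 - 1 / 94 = 51229/94 = 544.99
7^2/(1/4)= 196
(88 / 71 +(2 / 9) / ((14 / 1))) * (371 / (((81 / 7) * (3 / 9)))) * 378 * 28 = 816600680/639 = 1277935.34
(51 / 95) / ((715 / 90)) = 918/13585 = 0.07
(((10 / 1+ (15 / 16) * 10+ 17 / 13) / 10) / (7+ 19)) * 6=6453/13520 = 0.48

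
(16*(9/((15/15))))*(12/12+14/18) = 256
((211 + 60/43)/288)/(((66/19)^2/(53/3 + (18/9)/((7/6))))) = 121989481/102985344 = 1.18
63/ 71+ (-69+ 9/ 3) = -4623/71 = -65.11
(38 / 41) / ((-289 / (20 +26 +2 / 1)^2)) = -87552/11849 = -7.39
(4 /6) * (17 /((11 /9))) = 102/11 = 9.27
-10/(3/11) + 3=-33.67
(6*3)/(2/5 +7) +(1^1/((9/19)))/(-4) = 2537/1332 = 1.90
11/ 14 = 0.79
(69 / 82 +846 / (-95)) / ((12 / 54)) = -565353/15580 = -36.29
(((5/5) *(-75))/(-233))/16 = 75/3728 = 0.02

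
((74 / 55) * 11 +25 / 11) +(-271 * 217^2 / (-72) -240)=177014.84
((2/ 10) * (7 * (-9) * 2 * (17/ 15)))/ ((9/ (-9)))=714/25 = 28.56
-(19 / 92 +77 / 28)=-2.96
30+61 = 91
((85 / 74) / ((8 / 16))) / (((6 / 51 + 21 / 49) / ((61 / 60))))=123403/28860 = 4.28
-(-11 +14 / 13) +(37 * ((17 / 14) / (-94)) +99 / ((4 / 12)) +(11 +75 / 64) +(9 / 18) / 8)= 318.68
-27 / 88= -0.31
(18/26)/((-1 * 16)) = -9/208 = -0.04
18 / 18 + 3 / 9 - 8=-20/3 = -6.67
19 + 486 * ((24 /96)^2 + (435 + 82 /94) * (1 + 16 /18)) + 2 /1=150468501/376 = 400182.18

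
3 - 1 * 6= -3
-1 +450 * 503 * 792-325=179268874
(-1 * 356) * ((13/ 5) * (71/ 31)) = -2119.92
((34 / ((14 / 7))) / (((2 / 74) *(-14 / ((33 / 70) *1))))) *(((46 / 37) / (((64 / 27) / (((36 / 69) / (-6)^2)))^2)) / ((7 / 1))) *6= -136323/161566720 = 0.00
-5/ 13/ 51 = -5/663 = -0.01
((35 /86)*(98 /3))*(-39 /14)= -3185/86 = -37.03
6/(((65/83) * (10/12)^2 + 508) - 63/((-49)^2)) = 6149304/521171555 = 0.01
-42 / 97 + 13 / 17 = 547/1649 = 0.33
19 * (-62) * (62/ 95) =-3844/5 = -768.80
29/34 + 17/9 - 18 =-4669/306 = -15.26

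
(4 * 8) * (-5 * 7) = -1120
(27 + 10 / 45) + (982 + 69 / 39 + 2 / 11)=1301380/1287 = 1011.17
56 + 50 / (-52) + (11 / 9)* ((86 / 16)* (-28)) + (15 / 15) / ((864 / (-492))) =-121189/936 = -129.48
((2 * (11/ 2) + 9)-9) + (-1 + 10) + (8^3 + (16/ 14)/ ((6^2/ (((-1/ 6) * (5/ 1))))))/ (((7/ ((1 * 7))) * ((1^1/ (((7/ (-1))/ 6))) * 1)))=-93523/162 = -577.30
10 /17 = 0.59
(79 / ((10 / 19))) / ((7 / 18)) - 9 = 13194/35 = 376.97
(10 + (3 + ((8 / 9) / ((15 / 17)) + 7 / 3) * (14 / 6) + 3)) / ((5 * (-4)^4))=9637/518400 = 0.02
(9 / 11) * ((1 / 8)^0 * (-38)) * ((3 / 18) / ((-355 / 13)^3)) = 125229/492127625 = 0.00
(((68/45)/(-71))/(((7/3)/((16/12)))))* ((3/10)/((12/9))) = -34/12425 = 0.00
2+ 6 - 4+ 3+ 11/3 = 32/3 = 10.67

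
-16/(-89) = 16/89 = 0.18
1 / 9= 0.11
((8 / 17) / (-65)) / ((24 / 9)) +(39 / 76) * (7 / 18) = 99187/503880 = 0.20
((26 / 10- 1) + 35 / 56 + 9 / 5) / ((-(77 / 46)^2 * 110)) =-12167/931700 = -0.01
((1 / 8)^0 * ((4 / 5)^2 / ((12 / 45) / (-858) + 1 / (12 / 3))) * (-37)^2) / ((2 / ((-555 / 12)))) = -521523288/6427 = -81145.68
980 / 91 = 140/13 = 10.77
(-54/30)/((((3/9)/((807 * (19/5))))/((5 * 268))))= -110949588/5 = -22189917.60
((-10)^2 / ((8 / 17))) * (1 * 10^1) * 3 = 6375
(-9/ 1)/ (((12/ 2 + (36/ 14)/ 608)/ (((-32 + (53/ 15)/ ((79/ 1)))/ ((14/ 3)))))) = 17267352/1682305 = 10.26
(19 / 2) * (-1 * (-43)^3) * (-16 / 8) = -1510633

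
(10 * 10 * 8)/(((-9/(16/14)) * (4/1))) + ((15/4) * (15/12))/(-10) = -52145/2016 = -25.87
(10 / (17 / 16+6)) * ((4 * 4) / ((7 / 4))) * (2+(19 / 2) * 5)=506880/791 = 640.81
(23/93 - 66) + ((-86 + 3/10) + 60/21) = -967357/6510 = -148.60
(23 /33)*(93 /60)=713/660 = 1.08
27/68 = 0.40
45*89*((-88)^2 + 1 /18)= 62029885/2 = 31014942.50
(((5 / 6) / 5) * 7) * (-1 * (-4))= 14/3 = 4.67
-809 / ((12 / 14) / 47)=-266161/6 = -44360.17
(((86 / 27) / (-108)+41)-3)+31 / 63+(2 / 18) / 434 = 6084550/158193 = 38.46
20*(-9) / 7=-180/7 = -25.71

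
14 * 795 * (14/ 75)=10388/5 = 2077.60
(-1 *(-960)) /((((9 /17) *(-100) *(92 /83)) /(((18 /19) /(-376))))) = 4233/102695 = 0.04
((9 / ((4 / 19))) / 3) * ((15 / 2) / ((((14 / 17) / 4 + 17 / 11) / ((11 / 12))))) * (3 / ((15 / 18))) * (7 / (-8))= -7386687/41920 = -176.21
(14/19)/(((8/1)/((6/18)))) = 7/228 = 0.03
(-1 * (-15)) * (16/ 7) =240/7 = 34.29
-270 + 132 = -138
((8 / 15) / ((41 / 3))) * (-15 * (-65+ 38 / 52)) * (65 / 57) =33420/779 = 42.90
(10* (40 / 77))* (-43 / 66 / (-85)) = 1720/43197 = 0.04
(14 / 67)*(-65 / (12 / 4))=-4.53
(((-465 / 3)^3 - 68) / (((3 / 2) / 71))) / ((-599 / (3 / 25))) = 528799906/14975 = 35312.18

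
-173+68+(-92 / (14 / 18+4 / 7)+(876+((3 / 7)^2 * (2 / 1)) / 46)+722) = 136490608/95795 = 1424.82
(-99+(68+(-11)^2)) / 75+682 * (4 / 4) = 3416/5 = 683.20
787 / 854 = 0.92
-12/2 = -6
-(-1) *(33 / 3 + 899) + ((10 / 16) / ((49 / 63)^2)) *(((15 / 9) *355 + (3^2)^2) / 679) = 121242655/133084 = 911.02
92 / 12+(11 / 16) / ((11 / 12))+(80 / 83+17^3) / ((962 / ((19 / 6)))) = 2945386/119769 = 24.59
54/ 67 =0.81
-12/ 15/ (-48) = 1/60 = 0.02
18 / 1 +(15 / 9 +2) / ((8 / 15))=199/8 = 24.88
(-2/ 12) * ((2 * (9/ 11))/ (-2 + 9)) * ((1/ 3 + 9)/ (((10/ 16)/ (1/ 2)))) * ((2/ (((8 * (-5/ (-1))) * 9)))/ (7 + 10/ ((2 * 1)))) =-1/7425 = 0.00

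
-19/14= -1.36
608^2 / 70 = 184832/35 = 5280.91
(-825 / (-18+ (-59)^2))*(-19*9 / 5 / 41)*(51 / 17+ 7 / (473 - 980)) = 14239170/23995127 = 0.59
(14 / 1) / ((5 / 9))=126/5 = 25.20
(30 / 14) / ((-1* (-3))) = 5/7 = 0.71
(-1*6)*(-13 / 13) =6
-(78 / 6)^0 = -1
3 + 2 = 5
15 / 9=5/3 = 1.67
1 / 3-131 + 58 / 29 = -386/3 = -128.67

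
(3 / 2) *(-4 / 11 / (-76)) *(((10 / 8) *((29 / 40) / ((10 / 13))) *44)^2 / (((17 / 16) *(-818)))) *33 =-154778481/211371200 = -0.73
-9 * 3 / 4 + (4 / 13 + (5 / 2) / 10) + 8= 47/26 = 1.81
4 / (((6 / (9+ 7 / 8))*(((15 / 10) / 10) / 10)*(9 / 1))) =3950/81 = 48.77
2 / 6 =1/3 = 0.33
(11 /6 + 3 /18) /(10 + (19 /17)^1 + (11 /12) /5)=2040/11527 = 0.18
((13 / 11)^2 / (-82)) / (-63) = 169/625086 = 0.00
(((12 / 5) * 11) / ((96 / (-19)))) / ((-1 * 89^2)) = 209/316840 = 0.00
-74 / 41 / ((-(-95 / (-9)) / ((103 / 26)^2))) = 3532797/1316510 = 2.68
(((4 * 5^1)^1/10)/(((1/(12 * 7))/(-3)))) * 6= -3024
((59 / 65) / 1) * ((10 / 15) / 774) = 59/75465 = 0.00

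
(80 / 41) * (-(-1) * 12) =960/41 = 23.41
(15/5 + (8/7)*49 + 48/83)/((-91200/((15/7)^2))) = -14835/4945472 = 0.00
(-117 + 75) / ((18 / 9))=-21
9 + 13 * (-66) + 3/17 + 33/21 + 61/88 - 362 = -12656029/10472 = -1208.56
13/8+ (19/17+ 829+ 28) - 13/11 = 858.56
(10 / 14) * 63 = 45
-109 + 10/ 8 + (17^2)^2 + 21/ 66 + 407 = 3688105/44 = 83820.57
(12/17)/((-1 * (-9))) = 4/51 = 0.08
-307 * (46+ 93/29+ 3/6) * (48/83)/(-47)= 21241944/113129 = 187.77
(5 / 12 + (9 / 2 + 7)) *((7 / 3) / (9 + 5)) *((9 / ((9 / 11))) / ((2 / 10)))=109.24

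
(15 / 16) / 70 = 3/224 = 0.01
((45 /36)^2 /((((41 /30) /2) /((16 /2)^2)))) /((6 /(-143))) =-143000/41 = -3487.80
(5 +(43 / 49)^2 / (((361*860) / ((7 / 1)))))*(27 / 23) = 334323261/56958580 = 5.87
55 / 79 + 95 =7560/79 = 95.70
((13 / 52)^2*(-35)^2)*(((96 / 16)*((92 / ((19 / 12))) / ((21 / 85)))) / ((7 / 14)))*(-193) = -792361500/19 = -41703236.84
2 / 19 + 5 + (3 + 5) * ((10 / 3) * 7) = 10931/57 = 191.77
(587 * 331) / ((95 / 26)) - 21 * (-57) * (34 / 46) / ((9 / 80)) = 133373206/2185 = 61040.37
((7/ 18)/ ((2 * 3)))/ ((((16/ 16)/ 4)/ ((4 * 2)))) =56/27 = 2.07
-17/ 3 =-5.67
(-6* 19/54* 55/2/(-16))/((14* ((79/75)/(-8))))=-26125/13272 = -1.97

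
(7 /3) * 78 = 182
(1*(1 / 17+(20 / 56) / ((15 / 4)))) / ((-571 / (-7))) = 55/29121 = 0.00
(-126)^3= -2000376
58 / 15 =3.87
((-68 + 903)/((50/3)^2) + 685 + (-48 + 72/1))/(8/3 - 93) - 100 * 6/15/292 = -79319657/9891500 = -8.02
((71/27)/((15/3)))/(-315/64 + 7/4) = -4544/27405 = -0.17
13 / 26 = 1/2 = 0.50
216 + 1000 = 1216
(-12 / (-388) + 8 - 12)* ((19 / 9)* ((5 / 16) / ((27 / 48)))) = -36575/7857 = -4.66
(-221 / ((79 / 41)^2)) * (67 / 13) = -1914659/6241 = -306.79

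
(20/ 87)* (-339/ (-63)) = 2260/1827 = 1.24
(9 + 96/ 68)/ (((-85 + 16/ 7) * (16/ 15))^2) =216825/162107648 = 0.00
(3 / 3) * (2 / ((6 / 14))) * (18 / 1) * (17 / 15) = 476/5 = 95.20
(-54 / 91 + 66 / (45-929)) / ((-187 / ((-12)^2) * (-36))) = -318/22253 = -0.01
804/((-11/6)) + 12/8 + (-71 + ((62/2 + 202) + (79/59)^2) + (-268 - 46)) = -44972977/76582 = -587.25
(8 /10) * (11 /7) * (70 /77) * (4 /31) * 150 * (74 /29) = 355200/6293 = 56.44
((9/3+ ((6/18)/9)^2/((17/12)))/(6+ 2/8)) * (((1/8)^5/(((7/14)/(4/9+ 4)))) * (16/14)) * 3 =1771/3965760 = 0.00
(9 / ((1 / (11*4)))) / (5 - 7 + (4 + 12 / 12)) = 132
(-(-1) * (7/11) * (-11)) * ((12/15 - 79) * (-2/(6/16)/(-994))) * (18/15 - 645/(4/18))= -15125444/1775 = -8521.38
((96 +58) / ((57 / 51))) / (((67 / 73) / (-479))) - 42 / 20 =-915462793/12730 = -71913.81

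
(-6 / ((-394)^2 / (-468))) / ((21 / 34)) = 7956/271663 = 0.03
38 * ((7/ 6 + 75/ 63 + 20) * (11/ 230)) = 65417/1610 = 40.63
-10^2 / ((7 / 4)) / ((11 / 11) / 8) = -3200/7 = -457.14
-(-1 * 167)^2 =-27889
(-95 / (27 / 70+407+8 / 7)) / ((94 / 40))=-133000/1344059 = -0.10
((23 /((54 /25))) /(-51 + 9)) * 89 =-51175/2268 = -22.56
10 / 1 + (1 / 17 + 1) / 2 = 179/17 = 10.53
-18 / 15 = -6/5 = -1.20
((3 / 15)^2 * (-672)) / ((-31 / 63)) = 42336/775 = 54.63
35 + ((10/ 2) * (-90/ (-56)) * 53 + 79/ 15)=195787/420 = 466.16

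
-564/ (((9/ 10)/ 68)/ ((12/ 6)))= -255680/3 = -85226.67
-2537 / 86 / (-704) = 59/1408 = 0.04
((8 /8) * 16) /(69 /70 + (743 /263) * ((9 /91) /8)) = 15317120/977079 = 15.68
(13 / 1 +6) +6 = 25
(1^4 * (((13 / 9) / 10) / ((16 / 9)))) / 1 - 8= -1267/160 = -7.92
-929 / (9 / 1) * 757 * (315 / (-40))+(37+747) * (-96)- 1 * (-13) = 4320763/8 = 540095.38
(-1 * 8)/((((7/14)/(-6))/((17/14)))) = 116.57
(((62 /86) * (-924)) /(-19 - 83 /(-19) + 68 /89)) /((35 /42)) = 20758716/360125 = 57.64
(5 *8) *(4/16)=10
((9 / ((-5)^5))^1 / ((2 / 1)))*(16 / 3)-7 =-21899/3125 = -7.01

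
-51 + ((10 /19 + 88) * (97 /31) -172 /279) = 1194767/5301 = 225.39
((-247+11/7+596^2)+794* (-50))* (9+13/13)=22068940/7 = 3152705.71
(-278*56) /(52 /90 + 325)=-100080/2093 = -47.82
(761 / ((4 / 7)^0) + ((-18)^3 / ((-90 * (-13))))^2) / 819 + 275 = 954895826/3460275 = 275.96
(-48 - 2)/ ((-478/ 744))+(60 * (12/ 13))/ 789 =63650760/817141 = 77.89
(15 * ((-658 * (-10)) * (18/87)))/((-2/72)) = -21319200/29 = -735144.83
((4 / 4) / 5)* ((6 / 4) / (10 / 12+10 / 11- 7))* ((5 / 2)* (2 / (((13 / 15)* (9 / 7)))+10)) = -7590/4511 = -1.68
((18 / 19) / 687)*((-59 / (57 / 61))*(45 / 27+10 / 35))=-295118/1736049 = -0.17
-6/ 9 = -2/3 = -0.67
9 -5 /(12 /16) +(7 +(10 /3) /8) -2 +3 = 43/4 = 10.75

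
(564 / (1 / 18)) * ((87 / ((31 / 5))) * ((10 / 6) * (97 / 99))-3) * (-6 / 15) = -137882208/1705 = -80869.33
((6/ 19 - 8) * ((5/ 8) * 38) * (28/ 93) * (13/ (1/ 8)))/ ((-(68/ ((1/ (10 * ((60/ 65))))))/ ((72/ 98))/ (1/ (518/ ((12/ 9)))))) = 0.02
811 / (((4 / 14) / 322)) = 913997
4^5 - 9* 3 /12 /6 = 1023.62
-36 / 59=-0.61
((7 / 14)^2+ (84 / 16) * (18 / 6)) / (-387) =-16/387 = -0.04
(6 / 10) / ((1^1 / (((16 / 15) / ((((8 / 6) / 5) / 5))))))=12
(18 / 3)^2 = 36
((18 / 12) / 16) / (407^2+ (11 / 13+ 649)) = 39/69180320 = 0.00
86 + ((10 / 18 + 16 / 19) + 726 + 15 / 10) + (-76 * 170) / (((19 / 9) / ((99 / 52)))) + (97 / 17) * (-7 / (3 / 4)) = -823080097/75582 = -10889.90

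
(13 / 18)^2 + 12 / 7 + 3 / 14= 5557/2268 = 2.45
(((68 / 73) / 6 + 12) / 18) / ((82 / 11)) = 14641/161622 = 0.09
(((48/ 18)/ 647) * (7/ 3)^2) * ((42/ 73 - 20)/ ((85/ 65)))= -7226128/21679029 = -0.33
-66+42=-24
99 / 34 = 2.91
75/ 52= 1.44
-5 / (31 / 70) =-350/31 = -11.29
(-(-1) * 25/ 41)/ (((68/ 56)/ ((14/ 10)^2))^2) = 470596/296225 = 1.59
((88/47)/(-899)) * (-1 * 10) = 880/42253 = 0.02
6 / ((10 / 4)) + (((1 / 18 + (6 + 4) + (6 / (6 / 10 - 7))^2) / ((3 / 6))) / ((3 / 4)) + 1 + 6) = 166573/4320 = 38.56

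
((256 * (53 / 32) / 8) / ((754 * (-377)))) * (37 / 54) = -1961/15349932 = 0.00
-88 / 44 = -2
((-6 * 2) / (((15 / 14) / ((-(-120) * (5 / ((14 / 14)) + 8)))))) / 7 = -2496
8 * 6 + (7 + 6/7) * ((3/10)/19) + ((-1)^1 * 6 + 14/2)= 13067/266 = 49.12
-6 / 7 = -0.86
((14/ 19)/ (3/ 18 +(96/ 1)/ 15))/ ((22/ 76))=840/2167 = 0.39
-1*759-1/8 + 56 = -5625/8 = -703.12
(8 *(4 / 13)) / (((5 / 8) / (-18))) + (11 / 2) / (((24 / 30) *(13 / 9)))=-34389/520 = -66.13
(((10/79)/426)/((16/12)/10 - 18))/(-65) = 5/19541756 = 0.00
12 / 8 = 3/2 = 1.50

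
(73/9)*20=1460/9 = 162.22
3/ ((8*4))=3/32 = 0.09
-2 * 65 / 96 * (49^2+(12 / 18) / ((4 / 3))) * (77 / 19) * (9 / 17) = -72117045/10336 = -6977.27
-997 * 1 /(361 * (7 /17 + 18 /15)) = -84745/49457 = -1.71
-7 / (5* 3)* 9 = -21/5 = -4.20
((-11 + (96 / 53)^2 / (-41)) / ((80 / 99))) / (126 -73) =-25266285/97663312 = -0.26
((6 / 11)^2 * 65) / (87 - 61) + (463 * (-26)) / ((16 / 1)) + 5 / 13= -9453687/12584 = -751.25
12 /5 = 2.40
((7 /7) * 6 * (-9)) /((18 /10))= -30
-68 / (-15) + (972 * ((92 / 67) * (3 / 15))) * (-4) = -1068532/1005 = -1063.22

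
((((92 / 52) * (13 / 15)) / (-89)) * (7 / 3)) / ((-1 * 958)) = 161/3836790 = 0.00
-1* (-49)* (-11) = -539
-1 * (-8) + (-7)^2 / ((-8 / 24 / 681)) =-100099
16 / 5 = 3.20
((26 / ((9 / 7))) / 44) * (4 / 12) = 91/594 = 0.15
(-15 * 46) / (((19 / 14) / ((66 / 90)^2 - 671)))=97149976/285 = 340877.11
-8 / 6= -4/3 = -1.33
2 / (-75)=-2/75 = -0.03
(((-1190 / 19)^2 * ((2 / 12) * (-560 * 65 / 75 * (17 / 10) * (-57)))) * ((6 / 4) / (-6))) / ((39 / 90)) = -337031800/19 = -17738515.79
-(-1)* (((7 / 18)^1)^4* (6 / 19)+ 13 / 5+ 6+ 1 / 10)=14472449/1662120 = 8.71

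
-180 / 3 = -60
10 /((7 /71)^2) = 50410/49 = 1028.78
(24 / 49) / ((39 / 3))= 24/637 = 0.04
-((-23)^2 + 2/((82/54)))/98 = -21743/4018 = -5.41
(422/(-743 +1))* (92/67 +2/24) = -247081/298284 = -0.83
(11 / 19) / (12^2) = 11/2736 = 0.00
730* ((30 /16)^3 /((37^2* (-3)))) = -410625/350464 = -1.17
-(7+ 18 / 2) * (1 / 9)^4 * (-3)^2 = -16/729 = -0.02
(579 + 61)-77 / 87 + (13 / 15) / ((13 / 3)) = 639.31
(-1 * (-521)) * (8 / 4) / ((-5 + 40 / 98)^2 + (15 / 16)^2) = 640471552/13500225 = 47.44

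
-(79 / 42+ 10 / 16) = -421/168 = -2.51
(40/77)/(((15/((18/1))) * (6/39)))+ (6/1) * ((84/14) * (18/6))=8628/77 = 112.05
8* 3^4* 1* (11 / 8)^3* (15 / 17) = 1617165/1088 = 1486.36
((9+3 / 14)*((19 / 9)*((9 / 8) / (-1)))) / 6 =-817/224 = -3.65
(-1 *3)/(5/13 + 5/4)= -156/85 = -1.84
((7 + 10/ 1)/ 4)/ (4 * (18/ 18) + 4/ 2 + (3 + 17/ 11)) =187/464 = 0.40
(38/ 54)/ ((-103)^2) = 19/286443 = 0.00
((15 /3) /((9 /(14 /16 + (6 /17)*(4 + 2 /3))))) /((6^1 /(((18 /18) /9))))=1715/66096 = 0.03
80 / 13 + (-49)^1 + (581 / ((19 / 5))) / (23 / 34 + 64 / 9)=-13663199/588601 = -23.21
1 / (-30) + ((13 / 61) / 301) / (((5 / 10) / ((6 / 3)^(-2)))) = -9083/275415 = -0.03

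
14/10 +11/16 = 167/80 = 2.09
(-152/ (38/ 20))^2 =6400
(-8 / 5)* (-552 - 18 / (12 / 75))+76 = 5696/5 = 1139.20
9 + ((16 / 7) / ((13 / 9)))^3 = 9768123/753571 = 12.96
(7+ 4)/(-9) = -11/9 = -1.22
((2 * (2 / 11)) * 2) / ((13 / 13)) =8/11 = 0.73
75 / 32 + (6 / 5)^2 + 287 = 232627/800 = 290.78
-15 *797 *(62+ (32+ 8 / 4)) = -1147680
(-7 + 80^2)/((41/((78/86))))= 249327/1763 = 141.42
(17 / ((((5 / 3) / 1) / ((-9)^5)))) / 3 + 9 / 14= -14053617/70 = -200765.96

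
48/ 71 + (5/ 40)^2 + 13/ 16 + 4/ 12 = 25049/13632 = 1.84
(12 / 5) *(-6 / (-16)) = 9/10 = 0.90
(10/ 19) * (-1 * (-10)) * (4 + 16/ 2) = 1200/19 = 63.16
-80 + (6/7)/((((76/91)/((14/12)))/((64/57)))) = -85184/1083 = -78.66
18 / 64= 9/32 = 0.28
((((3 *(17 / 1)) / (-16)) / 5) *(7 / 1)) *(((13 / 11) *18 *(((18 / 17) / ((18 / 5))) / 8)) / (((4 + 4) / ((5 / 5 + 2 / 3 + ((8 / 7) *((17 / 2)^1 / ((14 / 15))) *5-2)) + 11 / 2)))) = -178893/7168 = -24.96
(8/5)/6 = 4/15 = 0.27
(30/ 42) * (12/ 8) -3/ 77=159/154 = 1.03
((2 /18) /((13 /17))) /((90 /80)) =136/1053 = 0.13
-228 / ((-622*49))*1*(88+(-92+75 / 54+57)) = 18601/45717 = 0.41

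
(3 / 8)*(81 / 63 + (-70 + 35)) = -177/14 = -12.64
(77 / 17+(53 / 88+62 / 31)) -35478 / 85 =-3068719/7480 = -410.26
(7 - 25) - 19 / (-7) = -107/7 = -15.29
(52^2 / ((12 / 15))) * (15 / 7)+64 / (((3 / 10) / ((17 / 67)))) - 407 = 9694211/1407 = 6889.99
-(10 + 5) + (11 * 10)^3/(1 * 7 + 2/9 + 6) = 11977215/119 = 100648.87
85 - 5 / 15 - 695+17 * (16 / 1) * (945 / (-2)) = -387391/3 = -129130.33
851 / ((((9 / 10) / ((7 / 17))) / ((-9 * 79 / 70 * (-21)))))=83047.59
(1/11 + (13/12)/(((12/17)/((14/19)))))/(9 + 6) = 3677/45144 = 0.08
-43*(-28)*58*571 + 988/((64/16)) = 39874319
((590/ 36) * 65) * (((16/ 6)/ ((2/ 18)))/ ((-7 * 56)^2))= 19175/115248 = 0.17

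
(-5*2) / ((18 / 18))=-10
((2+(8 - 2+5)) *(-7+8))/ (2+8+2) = 13/12 = 1.08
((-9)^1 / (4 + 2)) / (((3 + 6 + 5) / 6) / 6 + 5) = -27/97 = -0.28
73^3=389017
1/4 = 0.25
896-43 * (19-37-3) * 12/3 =4508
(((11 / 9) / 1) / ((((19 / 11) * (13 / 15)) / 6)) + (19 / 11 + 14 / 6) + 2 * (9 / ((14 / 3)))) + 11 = 1358900/57057 = 23.82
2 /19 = 0.11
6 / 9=2/3 = 0.67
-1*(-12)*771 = 9252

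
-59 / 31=-1.90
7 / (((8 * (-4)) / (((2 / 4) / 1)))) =-7/64 = -0.11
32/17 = 1.88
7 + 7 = 14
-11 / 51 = -0.22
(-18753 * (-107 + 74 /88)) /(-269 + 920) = 4171203/1364 = 3058.07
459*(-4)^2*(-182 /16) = -83538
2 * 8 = 16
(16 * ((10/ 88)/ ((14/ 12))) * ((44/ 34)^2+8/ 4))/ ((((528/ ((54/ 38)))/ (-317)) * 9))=-2524905/4650877 = -0.54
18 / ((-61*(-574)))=9/17507 = 0.00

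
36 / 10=18/5 = 3.60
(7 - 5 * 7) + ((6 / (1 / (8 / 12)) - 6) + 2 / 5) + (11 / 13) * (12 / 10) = -1858/65 = -28.58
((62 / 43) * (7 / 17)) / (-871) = -434/636701 = 0.00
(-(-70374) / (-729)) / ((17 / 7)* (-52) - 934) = 82103/901773 = 0.09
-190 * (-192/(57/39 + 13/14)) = 442624/29 = 15262.90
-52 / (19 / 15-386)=780/5771 = 0.14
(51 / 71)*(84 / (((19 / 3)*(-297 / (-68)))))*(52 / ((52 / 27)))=873936/14839 = 58.89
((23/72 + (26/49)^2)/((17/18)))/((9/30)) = 2.12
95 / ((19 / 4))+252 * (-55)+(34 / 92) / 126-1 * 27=-80373115/5796 = -13867.00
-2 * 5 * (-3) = 30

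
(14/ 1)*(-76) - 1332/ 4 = -1397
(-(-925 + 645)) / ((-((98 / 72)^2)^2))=-67184640/823543 = -81.58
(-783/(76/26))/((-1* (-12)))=-3393/152 = -22.32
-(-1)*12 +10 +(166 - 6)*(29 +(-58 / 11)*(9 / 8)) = 40842/11 = 3712.91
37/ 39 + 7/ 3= 128/39 = 3.28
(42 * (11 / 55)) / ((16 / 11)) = 231/40 = 5.78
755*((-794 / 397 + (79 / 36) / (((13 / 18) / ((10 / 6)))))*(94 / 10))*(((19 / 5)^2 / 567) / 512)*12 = 612322063/47174400 = 12.98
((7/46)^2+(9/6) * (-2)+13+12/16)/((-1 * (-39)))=5699/20631 = 0.28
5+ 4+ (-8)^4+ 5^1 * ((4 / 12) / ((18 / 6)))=36950/9 = 4105.56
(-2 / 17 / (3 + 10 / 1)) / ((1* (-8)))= 1/884 = 0.00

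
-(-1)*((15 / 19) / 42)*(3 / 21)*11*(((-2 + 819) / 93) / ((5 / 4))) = 946/4557 = 0.21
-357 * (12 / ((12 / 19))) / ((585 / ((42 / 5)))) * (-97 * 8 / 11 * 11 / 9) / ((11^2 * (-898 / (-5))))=12281752/31782465 = 0.39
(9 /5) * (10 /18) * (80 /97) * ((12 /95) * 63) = 12096/1843 = 6.56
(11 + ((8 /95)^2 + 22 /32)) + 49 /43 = 79689657/6209200 = 12.83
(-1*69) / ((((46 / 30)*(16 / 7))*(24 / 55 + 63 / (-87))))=68.41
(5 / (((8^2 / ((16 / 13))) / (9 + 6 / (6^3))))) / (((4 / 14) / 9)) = 875/32 = 27.34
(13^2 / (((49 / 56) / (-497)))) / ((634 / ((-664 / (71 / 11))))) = 4937504/317 = 15575.72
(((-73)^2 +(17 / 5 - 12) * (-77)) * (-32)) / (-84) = 239648/105 = 2282.36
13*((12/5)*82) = 12792/5 = 2558.40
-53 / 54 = -0.98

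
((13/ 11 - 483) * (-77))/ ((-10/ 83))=-307930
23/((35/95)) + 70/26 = 5926/91 = 65.12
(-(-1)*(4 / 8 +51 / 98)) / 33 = 50/1617 = 0.03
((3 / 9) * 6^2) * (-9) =-108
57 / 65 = 0.88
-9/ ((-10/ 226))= 1017/5 = 203.40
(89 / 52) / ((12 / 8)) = 1.14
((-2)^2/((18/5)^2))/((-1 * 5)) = -5/81 = -0.06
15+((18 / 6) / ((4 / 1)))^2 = 249/16 = 15.56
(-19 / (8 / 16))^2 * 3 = 4332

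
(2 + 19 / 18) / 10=11/36 = 0.31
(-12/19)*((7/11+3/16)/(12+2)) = -435/11704 = -0.04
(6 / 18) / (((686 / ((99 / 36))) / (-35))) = -55/1176 = -0.05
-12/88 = -3/22 = -0.14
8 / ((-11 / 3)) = -24/11 = -2.18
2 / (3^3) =2/27 = 0.07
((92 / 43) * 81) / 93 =2484/1333 = 1.86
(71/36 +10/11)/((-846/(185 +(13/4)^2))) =-1190063/1786752 = -0.67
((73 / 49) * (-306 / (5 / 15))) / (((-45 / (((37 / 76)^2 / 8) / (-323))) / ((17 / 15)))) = -1698929/537745600 = 0.00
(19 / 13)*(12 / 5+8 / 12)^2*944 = 37952576/2925 = 12975.24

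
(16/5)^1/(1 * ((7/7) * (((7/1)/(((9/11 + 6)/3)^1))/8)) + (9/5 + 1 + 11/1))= 640/2837 = 0.23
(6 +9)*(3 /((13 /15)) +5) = 1650/13 = 126.92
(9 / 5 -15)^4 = 18974736/625 = 30359.58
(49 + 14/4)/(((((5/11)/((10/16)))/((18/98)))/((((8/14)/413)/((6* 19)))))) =495/3076024 = 0.00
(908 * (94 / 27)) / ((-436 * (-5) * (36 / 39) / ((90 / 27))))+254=6866395/26487 = 259.24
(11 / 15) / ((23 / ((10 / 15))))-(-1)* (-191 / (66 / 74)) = -2437873/11385 = -214.13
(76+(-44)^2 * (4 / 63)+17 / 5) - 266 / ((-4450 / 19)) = 28519496/140175 = 203.46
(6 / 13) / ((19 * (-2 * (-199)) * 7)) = 3/344071 = 0.00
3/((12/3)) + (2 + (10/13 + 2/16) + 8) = 1211/104 = 11.64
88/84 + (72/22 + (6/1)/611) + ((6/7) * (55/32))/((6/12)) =8216207/1129128 = 7.28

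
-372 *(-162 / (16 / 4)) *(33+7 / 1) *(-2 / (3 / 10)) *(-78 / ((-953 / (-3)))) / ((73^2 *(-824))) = -117514800/523089311 = -0.22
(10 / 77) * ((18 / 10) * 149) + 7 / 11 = 2731/77 = 35.47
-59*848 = -50032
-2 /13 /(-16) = 1/104 = 0.01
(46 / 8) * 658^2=2489543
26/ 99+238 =23588/99 = 238.26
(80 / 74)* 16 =640/37 = 17.30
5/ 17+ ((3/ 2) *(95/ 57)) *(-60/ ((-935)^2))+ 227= 7948242/34969 = 227.29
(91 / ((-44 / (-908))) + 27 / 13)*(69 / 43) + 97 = 19146275/6149 = 3113.72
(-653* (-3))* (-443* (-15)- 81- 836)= 11221152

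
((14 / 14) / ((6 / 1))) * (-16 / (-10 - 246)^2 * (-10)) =5/12288 = 0.00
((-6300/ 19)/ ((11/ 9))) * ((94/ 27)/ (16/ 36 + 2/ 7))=-1293.55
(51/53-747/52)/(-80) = 36939/220480 = 0.17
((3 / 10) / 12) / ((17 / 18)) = 9/340 = 0.03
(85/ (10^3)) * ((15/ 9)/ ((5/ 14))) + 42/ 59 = 19621/17700 = 1.11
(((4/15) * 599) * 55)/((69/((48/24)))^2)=105424/14283 = 7.38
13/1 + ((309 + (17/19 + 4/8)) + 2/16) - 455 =-19985/152 = -131.48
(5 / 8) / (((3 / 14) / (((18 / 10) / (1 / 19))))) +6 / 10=2007/20 = 100.35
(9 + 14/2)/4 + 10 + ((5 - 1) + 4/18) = 164/9 = 18.22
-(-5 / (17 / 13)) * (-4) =-260/17 = -15.29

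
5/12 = 0.42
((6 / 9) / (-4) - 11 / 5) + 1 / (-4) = -157/60 = -2.62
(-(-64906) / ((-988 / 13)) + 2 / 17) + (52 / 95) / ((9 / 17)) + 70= -22758169/29070 = -782.87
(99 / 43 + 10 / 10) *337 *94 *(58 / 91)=260900008/3913 = 66675.19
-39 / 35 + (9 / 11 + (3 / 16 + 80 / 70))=6371/6160 = 1.03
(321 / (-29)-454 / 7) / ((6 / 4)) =-30826/609 = -50.62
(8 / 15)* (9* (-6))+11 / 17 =-2393/85 = -28.15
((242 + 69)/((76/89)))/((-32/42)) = -581259/1216 = -478.01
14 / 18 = 7/9 = 0.78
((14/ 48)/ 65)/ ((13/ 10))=7/2028 = 0.00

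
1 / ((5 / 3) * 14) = 3/70 = 0.04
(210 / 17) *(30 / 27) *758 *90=15918000/17 = 936352.94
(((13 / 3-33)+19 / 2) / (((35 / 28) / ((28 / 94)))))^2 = 414736/19881 = 20.86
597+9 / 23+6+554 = 26620/23 = 1157.39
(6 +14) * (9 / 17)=180/17 = 10.59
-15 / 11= -1.36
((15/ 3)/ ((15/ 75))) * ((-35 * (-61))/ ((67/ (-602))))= -32131750/67 = -479578.36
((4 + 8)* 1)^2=144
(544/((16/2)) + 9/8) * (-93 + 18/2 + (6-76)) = -10645.25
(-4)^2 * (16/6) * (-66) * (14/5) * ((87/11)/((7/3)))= -133632/5 = -26726.40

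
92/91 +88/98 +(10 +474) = 309524/637 = 485.91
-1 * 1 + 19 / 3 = 16/3 = 5.33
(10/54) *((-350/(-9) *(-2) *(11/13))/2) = -19250/3159 = -6.09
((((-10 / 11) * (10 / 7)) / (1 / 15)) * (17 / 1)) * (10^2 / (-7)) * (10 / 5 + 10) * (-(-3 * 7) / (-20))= -4590000/77 = -59610.39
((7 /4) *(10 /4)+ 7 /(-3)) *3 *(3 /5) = 147/40 = 3.68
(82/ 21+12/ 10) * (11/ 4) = 1474/105 = 14.04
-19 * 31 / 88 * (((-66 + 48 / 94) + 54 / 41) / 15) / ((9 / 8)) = 539524/21197 = 25.45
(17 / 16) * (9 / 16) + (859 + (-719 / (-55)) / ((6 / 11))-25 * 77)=-3999113/3840 = -1041.44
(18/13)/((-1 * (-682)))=9/4433 = 0.00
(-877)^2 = 769129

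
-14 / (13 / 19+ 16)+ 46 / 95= -10688/30115 = -0.35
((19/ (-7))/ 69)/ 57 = -1/1449 = 0.00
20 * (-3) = -60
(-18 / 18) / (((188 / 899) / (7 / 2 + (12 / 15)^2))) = -186093/9400 = -19.80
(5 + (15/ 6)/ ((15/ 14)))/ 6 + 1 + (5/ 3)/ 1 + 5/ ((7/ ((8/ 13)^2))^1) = 4.16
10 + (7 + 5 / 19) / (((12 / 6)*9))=593/57 = 10.40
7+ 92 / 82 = 333/41 = 8.12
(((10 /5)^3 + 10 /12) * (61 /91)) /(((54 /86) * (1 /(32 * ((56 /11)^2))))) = 996488192/127413 = 7820.93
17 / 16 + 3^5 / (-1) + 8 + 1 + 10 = -222.94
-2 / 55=-0.04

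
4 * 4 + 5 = 21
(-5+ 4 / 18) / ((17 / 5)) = -215/153 = -1.41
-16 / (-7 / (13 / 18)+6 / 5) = 130/69 = 1.88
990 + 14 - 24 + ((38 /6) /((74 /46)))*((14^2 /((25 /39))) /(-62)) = 27544762/28675 = 960.58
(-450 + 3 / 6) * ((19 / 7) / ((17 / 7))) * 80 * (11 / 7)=-7515640/119 = -63156.64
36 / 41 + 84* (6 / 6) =3480/41 = 84.88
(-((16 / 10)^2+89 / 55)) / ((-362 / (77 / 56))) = 0.02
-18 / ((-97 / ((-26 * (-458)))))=214344/97 = 2209.73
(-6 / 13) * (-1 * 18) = 108/13 = 8.31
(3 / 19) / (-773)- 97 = -97.00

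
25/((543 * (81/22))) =550/43983 = 0.01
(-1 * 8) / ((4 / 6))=-12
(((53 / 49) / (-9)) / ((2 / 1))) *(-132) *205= 239030/147 = 1626.05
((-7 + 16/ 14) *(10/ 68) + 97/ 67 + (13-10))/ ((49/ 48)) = 1372536/390677 = 3.51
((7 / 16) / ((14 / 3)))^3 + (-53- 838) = -29196261/32768 = -891.00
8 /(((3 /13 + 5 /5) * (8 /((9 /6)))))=39/32 = 1.22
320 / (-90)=-32/9 = -3.56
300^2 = 90000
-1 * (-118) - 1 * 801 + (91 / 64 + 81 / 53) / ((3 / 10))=-3425069/5088 = -673.17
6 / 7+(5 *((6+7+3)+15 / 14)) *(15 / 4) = 17973/56 = 320.95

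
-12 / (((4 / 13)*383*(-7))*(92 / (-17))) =-663/246652 = 0.00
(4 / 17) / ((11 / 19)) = 76/187 = 0.41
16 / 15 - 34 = -494/15 = -32.93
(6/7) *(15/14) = 45/49 = 0.92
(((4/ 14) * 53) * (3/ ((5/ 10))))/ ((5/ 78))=49608/35 = 1417.37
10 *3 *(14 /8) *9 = 945/2 = 472.50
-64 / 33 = -1.94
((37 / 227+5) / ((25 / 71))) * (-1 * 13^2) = -14062828/5675 = -2478.03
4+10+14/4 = 35/2 = 17.50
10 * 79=790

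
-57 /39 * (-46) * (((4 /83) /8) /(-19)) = -23/1079 = -0.02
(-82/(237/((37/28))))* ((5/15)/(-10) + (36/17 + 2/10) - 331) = 50863493/338436 = 150.29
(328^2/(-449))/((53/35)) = -158.23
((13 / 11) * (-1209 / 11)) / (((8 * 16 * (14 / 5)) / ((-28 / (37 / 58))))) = 2278965/143264 = 15.91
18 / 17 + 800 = 13618/17 = 801.06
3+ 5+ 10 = 18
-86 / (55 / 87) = -7482/55 = -136.04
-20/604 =-5/151 = -0.03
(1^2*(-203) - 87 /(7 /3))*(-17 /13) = 28594/91 = 314.22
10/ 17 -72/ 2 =-602/17 = -35.41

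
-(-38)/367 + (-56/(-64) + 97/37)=391093/108632 = 3.60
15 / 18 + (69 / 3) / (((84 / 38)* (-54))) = 1453/2268 = 0.64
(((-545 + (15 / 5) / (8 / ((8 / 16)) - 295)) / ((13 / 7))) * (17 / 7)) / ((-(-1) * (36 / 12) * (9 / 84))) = -24126536/10881 = -2217.31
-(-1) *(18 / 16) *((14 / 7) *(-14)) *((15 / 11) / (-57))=315/418 = 0.75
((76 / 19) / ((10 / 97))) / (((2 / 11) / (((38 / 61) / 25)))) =40546/7625 = 5.32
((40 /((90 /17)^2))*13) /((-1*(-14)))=3757/2835 = 1.33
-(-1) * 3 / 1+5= 8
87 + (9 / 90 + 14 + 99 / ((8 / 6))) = 3507/20 = 175.35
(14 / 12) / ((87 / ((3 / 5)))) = 7/870 = 0.01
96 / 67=1.43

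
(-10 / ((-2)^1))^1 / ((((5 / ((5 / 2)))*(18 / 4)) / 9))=5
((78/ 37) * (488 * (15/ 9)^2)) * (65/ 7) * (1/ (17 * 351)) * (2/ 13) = 244000/356643 = 0.68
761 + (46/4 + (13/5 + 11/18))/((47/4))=1612163/2115 = 762.25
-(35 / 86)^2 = -1225/7396 = -0.17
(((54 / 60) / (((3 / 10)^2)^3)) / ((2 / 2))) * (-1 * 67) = -6700000/81 = -82716.05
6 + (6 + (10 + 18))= 40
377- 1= 376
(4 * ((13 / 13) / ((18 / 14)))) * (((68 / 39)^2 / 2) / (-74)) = -32368/506493 = -0.06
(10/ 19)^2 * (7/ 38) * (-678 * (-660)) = 156618000/6859 = 22833.94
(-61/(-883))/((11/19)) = 1159/9713 = 0.12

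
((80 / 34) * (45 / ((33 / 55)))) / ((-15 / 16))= -3200/17 = -188.24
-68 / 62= -1.10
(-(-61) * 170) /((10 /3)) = 3111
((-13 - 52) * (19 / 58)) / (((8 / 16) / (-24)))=29640/29 = 1022.07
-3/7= -0.43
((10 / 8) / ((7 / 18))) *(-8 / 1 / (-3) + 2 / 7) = 465/49 = 9.49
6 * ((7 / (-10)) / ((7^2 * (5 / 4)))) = -12/175 = -0.07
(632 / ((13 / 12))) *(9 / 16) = 4266/13 = 328.15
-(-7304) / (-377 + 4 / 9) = -65736/3389 = -19.40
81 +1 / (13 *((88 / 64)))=11591/143 = 81.06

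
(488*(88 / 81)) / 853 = 42944/69093 = 0.62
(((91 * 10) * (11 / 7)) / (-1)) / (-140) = 143/14 = 10.21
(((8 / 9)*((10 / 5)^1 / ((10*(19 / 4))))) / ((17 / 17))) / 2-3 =-2549/855 = -2.98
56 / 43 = 1.30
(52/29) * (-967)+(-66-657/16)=-854221/464 = -1840.99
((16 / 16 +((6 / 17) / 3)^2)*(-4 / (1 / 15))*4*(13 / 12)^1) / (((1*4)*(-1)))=19045/289 = 65.90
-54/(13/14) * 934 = -706104/13 = -54315.69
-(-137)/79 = 137/79 = 1.73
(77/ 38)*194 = 7469/19 = 393.11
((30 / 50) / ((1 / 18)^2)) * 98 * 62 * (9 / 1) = 53152848/5 = 10630569.60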